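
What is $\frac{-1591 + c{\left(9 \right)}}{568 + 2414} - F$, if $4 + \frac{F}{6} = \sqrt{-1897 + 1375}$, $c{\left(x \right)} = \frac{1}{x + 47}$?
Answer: $\frac{3918713}{166992} - 18 i \sqrt{58} \approx 23.466 - 137.08 i$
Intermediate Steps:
$c{\left(x \right)} = \frac{1}{47 + x}$
$F = -24 + 18 i \sqrt{58}$ ($F = -24 + 6 \sqrt{-1897 + 1375} = -24 + 6 \sqrt{-522} = -24 + 6 \cdot 3 i \sqrt{58} = -24 + 18 i \sqrt{58} \approx -24.0 + 137.08 i$)
$\frac{-1591 + c{\left(9 \right)}}{568 + 2414} - F = \frac{-1591 + \frac{1}{47 + 9}}{568 + 2414} - \left(-24 + 18 i \sqrt{58}\right) = \frac{-1591 + \frac{1}{56}}{2982} + \left(24 - 18 i \sqrt{58}\right) = \left(-1591 + \frac{1}{56}\right) \frac{1}{2982} + \left(24 - 18 i \sqrt{58}\right) = \left(- \frac{89095}{56}\right) \frac{1}{2982} + \left(24 - 18 i \sqrt{58}\right) = - \frac{89095}{166992} + \left(24 - 18 i \sqrt{58}\right) = \frac{3918713}{166992} - 18 i \sqrt{58}$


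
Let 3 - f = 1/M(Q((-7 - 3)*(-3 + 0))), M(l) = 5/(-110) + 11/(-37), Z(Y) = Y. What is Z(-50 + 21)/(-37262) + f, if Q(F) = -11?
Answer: 1984763/335358 ≈ 5.9183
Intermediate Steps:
M(l) = -279/814 (M(l) = 5*(-1/110) + 11*(-1/37) = -1/22 - 11/37 = -279/814)
f = 1651/279 (f = 3 - 1/(-279/814) = 3 - 1*(-814/279) = 3 + 814/279 = 1651/279 ≈ 5.9176)
Z(-50 + 21)/(-37262) + f = (-50 + 21)/(-37262) + 1651/279 = -29*(-1/37262) + 1651/279 = 29/37262 + 1651/279 = 1984763/335358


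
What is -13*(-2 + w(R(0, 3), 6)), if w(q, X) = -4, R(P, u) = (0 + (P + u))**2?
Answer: 78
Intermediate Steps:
R(P, u) = (P + u)**2
-13*(-2 + w(R(0, 3), 6)) = -13*(-2 - 4) = -13*(-6) = 78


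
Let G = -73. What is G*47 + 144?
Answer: -3287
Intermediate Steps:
G*47 + 144 = -73*47 + 144 = -3431 + 144 = -3287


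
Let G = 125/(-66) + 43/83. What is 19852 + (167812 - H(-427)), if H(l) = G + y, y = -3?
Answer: 1028047363/5478 ≈ 1.8767e+5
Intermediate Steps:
G = -7537/5478 (G = 125*(-1/66) + 43*(1/83) = -125/66 + 43/83 = -7537/5478 ≈ -1.3759)
H(l) = -23971/5478 (H(l) = -7537/5478 - 3 = -23971/5478)
19852 + (167812 - H(-427)) = 19852 + (167812 - 1*(-23971/5478)) = 19852 + (167812 + 23971/5478) = 19852 + 919298107/5478 = 1028047363/5478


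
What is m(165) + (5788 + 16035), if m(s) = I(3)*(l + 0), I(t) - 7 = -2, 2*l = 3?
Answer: 43661/2 ≈ 21831.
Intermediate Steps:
l = 3/2 (l = (½)*3 = 3/2 ≈ 1.5000)
I(t) = 5 (I(t) = 7 - 2 = 5)
m(s) = 15/2 (m(s) = 5*(3/2 + 0) = 5*(3/2) = 15/2)
m(165) + (5788 + 16035) = 15/2 + (5788 + 16035) = 15/2 + 21823 = 43661/2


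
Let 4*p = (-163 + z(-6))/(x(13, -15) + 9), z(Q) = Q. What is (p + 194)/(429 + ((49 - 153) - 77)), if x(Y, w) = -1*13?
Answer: 3273/3968 ≈ 0.82485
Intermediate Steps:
x(Y, w) = -13
p = 169/16 (p = ((-163 - 6)/(-13 + 9))/4 = (-169/(-4))/4 = (-169*(-¼))/4 = (¼)*(169/4) = 169/16 ≈ 10.563)
(p + 194)/(429 + ((49 - 153) - 77)) = (169/16 + 194)/(429 + ((49 - 153) - 77)) = 3273/(16*(429 + (-104 - 77))) = 3273/(16*(429 - 181)) = (3273/16)/248 = (3273/16)*(1/248) = 3273/3968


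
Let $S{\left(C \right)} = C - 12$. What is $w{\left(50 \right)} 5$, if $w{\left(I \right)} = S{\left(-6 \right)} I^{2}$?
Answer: $-225000$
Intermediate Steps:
$S{\left(C \right)} = -12 + C$ ($S{\left(C \right)} = C - 12 = -12 + C$)
$w{\left(I \right)} = - 18 I^{2}$ ($w{\left(I \right)} = \left(-12 - 6\right) I^{2} = - 18 I^{2}$)
$w{\left(50 \right)} 5 = - 18 \cdot 50^{2} \cdot 5 = \left(-18\right) 2500 \cdot 5 = \left(-45000\right) 5 = -225000$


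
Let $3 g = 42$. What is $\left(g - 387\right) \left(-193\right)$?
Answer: $71989$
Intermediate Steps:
$g = 14$ ($g = \frac{1}{3} \cdot 42 = 14$)
$\left(g - 387\right) \left(-193\right) = \left(14 - 387\right) \left(-193\right) = \left(-373\right) \left(-193\right) = 71989$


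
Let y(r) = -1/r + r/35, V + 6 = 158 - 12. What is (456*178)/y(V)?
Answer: 11363520/559 ≈ 20328.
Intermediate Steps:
V = 140 (V = -6 + (158 - 12) = -6 + 146 = 140)
y(r) = -1/r + r/35 (y(r) = -1/r + r*(1/35) = -1/r + r/35)
(456*178)/y(V) = (456*178)/(-1/140 + (1/35)*140) = 81168/(-1*1/140 + 4) = 81168/(-1/140 + 4) = 81168/(559/140) = 81168*(140/559) = 11363520/559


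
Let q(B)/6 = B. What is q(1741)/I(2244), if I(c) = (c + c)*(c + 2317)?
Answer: 1741/3411628 ≈ 0.00051031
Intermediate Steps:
q(B) = 6*B
I(c) = 2*c*(2317 + c) (I(c) = (2*c)*(2317 + c) = 2*c*(2317 + c))
q(1741)/I(2244) = (6*1741)/((2*2244*(2317 + 2244))) = 10446/((2*2244*4561)) = 10446/20469768 = 10446*(1/20469768) = 1741/3411628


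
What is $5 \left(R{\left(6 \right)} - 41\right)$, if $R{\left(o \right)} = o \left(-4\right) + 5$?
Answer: $-300$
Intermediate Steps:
$R{\left(o \right)} = 5 - 4 o$ ($R{\left(o \right)} = - 4 o + 5 = 5 - 4 o$)
$5 \left(R{\left(6 \right)} - 41\right) = 5 \left(\left(5 - 24\right) - 41\right) = 5 \left(-19 - 41\right) = 5 \left(-60\right) = -300$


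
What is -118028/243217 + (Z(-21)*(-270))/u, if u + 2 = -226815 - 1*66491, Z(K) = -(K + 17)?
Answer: -8588970566/17834372959 ≈ -0.48160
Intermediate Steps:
Z(K) = -17 - K (Z(K) = -(17 + K) = -17 - K)
u = -293308 (u = -2 + (-226815 - 1*66491) = -2 + (-226815 - 66491) = -2 - 293306 = -293308)
-118028/243217 + (Z(-21)*(-270))/u = -118028/243217 + ((-17 - 1*(-21))*(-270))/(-293308) = -118028*1/243217 + ((-17 + 21)*(-270))*(-1/293308) = -118028/243217 + (4*(-270))*(-1/293308) = -118028/243217 - 1080*(-1/293308) = -118028/243217 + 270/73327 = -8588970566/17834372959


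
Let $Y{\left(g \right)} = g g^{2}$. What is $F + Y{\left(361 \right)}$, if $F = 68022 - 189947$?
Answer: $46923956$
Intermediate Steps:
$F = -121925$
$Y{\left(g \right)} = g^{3}$
$F + Y{\left(361 \right)} = -121925 + 361^{3} = -121925 + 47045881 = 46923956$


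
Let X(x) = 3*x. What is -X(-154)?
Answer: 462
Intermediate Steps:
-X(-154) = -3*(-154) = -1*(-462) = 462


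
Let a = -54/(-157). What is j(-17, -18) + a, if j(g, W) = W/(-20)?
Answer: 1953/1570 ≈ 1.2439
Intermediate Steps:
j(g, W) = -W/20 (j(g, W) = W*(-1/20) = -W/20)
a = 54/157 (a = -54*(-1/157) = 54/157 ≈ 0.34395)
j(-17, -18) + a = -1/20*(-18) + 54/157 = 9/10 + 54/157 = 1953/1570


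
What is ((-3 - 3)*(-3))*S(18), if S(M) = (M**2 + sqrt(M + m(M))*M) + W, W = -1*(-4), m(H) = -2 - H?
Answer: 5904 + 324*I*sqrt(2) ≈ 5904.0 + 458.21*I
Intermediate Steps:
W = 4
S(M) = 4 + M**2 + I*M*sqrt(2) (S(M) = (M**2 + sqrt(M + (-2 - M))*M) + 4 = (M**2 + sqrt(-2)*M) + 4 = (M**2 + (I*sqrt(2))*M) + 4 = (M**2 + I*M*sqrt(2)) + 4 = 4 + M**2 + I*M*sqrt(2))
((-3 - 3)*(-3))*S(18) = ((-3 - 3)*(-3))*(4 + 18**2 + I*18*sqrt(2)) = (-6*(-3))*(4 + 324 + 18*I*sqrt(2)) = 18*(328 + 18*I*sqrt(2)) = 5904 + 324*I*sqrt(2)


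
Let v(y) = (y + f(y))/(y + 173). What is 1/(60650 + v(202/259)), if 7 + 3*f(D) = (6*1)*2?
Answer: 135027/8189389451 ≈ 1.6488e-5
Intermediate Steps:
f(D) = 5/3 (f(D) = -7/3 + ((6*1)*2)/3 = -7/3 + (6*2)/3 = -7/3 + (⅓)*12 = -7/3 + 4 = 5/3)
v(y) = (5/3 + y)/(173 + y) (v(y) = (y + 5/3)/(y + 173) = (5/3 + y)/(173 + y))
1/(60650 + v(202/259)) = 1/(60650 + (5/3 + 202/259)/(173 + 202/259)) = 1/(60650 + (1901/777)/(45009/259)) = 1/(60650 + (259/45009)*(1901/777)) = 1/(60650 + 1901/135027) = 1/(8189389451/135027) = 135027/8189389451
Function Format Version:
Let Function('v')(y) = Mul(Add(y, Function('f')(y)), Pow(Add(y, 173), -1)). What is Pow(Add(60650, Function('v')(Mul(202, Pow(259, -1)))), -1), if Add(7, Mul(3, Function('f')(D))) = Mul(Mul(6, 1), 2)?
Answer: Rational(135027, 8189389451) ≈ 1.6488e-5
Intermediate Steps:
Function('f')(D) = Rational(5, 3) (Function('f')(D) = Add(Rational(-7, 3), Mul(Rational(1, 3), Mul(Mul(6, 1), 2))) = Add(Rational(-7, 3), Mul(Rational(1, 3), Mul(6, 2))) = Add(Rational(-7, 3), Mul(Rational(1, 3), 12)) = Add(Rational(-7, 3), 4) = Rational(5, 3))
Function('v')(y) = Mul(Pow(Add(173, y), -1), Add(Rational(5, 3), y)) (Function('v')(y) = Mul(Add(y, Rational(5, 3)), Pow(Add(y, 173), -1)) = Mul(Add(Rational(5, 3), y), Pow(Add(173, y), -1)) = Mul(Pow(Add(173, y), -1), Add(Rational(5, 3), y)))
Pow(Add(60650, Function('v')(Mul(202, Pow(259, -1)))), -1) = Pow(Add(60650, Mul(Pow(Add(173, Mul(202, Pow(259, -1))), -1), Add(Rational(5, 3), Mul(202, Pow(259, -1))))), -1) = Pow(Add(60650, Mul(Pow(Add(173, Mul(202, Rational(1, 259))), -1), Add(Rational(5, 3), Mul(202, Rational(1, 259))))), -1) = Pow(Add(60650, Mul(Pow(Add(173, Rational(202, 259)), -1), Add(Rational(5, 3), Rational(202, 259)))), -1) = Pow(Add(60650, Mul(Pow(Rational(45009, 259), -1), Rational(1901, 777))), -1) = Pow(Add(60650, Mul(Rational(259, 45009), Rational(1901, 777))), -1) = Pow(Add(60650, Rational(1901, 135027)), -1) = Pow(Rational(8189389451, 135027), -1) = Rational(135027, 8189389451)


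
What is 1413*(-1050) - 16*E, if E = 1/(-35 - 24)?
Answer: -87535334/59 ≈ -1.4837e+6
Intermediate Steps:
E = -1/59 (E = 1/(-59) = -1/59 ≈ -0.016949)
1413*(-1050) - 16*E = 1413*(-1050) - 16*(-1/59) = -1483650 + 16/59 = -87535334/59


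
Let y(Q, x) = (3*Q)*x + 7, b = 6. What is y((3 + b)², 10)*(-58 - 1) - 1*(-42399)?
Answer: -101384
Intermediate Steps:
y(Q, x) = 7 + 3*Q*x (y(Q, x) = 3*Q*x + 7 = 7 + 3*Q*x)
y((3 + b)², 10)*(-58 - 1) - 1*(-42399) = (7 + 3*(3 + 6)²*10)*(-58 - 1) - 1*(-42399) = (7 + 3*9²*10)*(-59) + 42399 = (7 + 3*81*10)*(-59) + 42399 = (7 + 2430)*(-59) + 42399 = 2437*(-59) + 42399 = -143783 + 42399 = -101384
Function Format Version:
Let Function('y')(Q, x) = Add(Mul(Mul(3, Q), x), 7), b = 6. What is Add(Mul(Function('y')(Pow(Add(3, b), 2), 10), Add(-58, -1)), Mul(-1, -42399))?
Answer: -101384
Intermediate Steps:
Function('y')(Q, x) = Add(7, Mul(3, Q, x)) (Function('y')(Q, x) = Add(Mul(3, Q, x), 7) = Add(7, Mul(3, Q, x)))
Add(Mul(Function('y')(Pow(Add(3, b), 2), 10), Add(-58, -1)), Mul(-1, -42399)) = Add(Mul(Add(7, Mul(3, Pow(Add(3, 6), 2), 10)), Add(-58, -1)), Mul(-1, -42399)) = Add(Mul(Add(7, Mul(3, Pow(9, 2), 10)), -59), 42399) = Add(Mul(Add(7, Mul(3, 81, 10)), -59), 42399) = Add(Mul(Add(7, 2430), -59), 42399) = Add(Mul(2437, -59), 42399) = Add(-143783, 42399) = -101384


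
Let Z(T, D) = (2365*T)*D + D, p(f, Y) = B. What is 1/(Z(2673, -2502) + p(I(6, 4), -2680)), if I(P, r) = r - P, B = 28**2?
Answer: -1/15816757508 ≈ -6.3224e-11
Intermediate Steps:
B = 784
p(f, Y) = 784
Z(T, D) = D + 2365*D*T (Z(T, D) = 2365*D*T + D = D + 2365*D*T)
1/(Z(2673, -2502) + p(I(6, 4), -2680)) = 1/(-2502*(1 + 2365*2673) + 784) = 1/(-2502*(1 + 6321645) + 784) = 1/(-2502*6321646 + 784) = 1/(-15816758292 + 784) = 1/(-15816757508) = -1/15816757508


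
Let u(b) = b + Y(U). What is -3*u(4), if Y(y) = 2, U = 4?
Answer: -18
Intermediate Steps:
u(b) = 2 + b (u(b) = b + 2 = 2 + b)
-3*u(4) = -3*(2 + 4) = -3*6 = -18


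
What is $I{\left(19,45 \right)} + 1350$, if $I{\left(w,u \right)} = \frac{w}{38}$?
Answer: $\frac{2701}{2} \approx 1350.5$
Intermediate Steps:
$I{\left(w,u \right)} = \frac{w}{38}$ ($I{\left(w,u \right)} = w \frac{1}{38} = \frac{w}{38}$)
$I{\left(19,45 \right)} + 1350 = \frac{1}{38} \cdot 19 + 1350 = \frac{1}{2} + 1350 = \frac{2701}{2}$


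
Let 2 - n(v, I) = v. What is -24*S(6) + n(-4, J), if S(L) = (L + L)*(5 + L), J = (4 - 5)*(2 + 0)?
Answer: -3162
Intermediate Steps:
J = -2 (J = -1*2 = -2)
S(L) = 2*L*(5 + L) (S(L) = (2*L)*(5 + L) = 2*L*(5 + L))
n(v, I) = 2 - v
-24*S(6) + n(-4, J) = -48*6*(5 + 6) + (2 - 1*(-4)) = -48*6*11 + (2 + 4) = -24*132 + 6 = -3168 + 6 = -3162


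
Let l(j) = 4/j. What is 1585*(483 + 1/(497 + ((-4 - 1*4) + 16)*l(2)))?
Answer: 392731300/513 ≈ 7.6556e+5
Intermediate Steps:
1585*(483 + 1/(497 + ((-4 - 1*4) + 16)*l(2))) = 1585*(483 + 1/(497 + ((-4 - 1*4) + 16)*(4/2))) = 1585*(483 + 1/(497 + ((-4 - 4) + 16)*(4*(1/2)))) = 1585*(483 + 1/(497 + (-8 + 16)*2)) = 1585*(483 + 1/(497 + 8*2)) = 1585*(483 + 1/(497 + 16)) = 1585*(483 + 1/513) = 1585*(247780/513) = 392731300/513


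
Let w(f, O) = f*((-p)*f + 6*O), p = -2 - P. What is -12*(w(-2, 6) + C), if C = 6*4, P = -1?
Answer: 528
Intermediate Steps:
p = -1 (p = -2 - 1*(-1) = -2 + 1 = -1)
w(f, O) = f*(f + 6*O) (w(f, O) = f*((-1*(-1))*f + 6*O) = f*(1*f + 6*O) = f*(f + 6*O))
C = 24
-12*(w(-2, 6) + C) = -12*(-2*(-2 + 6*6) + 24) = -12*(-2*(-2 + 36) + 24) = -12*(-2*34 + 24) = -12*(-68 + 24) = -12*(-44) = 528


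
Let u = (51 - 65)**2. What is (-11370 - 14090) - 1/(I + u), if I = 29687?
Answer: -760821181/29883 ≈ -25460.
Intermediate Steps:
u = 196 (u = (-14)**2 = 196)
(-11370 - 14090) - 1/(I + u) = (-11370 - 14090) - 1/(29687 + 196) = -25460 - 1/29883 = -760821181/29883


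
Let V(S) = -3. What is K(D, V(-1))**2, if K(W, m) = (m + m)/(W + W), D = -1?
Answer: 9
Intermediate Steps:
K(W, m) = m/W (K(W, m) = (2*m)/((2*W)) = (2*m)*(1/(2*W)) = m/W)
K(D, V(-1))**2 = (-3/(-1))**2 = (-3*(-1))**2 = 3**2 = 9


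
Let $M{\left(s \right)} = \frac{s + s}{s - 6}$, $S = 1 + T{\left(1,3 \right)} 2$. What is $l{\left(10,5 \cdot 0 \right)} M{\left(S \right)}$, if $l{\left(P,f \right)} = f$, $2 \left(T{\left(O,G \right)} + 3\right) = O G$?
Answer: $0$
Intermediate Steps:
$T{\left(O,G \right)} = -3 + \frac{G O}{2}$ ($T{\left(O,G \right)} = -3 + \frac{O G}{2} = -3 + \frac{G O}{2}$)
$S = -2$ ($S = 1 + \left(-3 + \frac{1}{2} \cdot 3 \cdot 1\right) 2 = 1 + \left(-3 + \frac{3}{2}\right) 2 = 1 - 3 = -2$)
$M{\left(s \right)} = \frac{2 s}{-6 + s}$
$l{\left(10,5 \cdot 0 \right)} M{\left(S \right)} = 5 \cdot 0 \cdot 2 \left(-2\right) \frac{1}{-6 - 2} = 0 \cdot 2 \left(-2\right) \frac{1}{-8} = 0 \cdot 2 \left(-2\right) \left(- \frac{1}{8}\right) = 0 \cdot \frac{1}{2} = 0$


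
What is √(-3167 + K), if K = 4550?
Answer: √1383 ≈ 37.189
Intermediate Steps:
√(-3167 + K) = √(-3167 + 4550) = √1383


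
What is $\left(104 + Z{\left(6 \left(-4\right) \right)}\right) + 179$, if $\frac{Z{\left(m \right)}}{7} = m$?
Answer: $115$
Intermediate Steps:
$Z{\left(m \right)} = 7 m$
$\left(104 + Z{\left(6 \left(-4\right) \right)}\right) + 179 = \left(104 + 7 \cdot 6 \left(-4\right)\right) + 179 = \left(104 + 7 \left(-24\right)\right) + 179 = \left(104 - 168\right) + 179 = -64 + 179 = 115$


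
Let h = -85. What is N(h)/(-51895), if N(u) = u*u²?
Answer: 122825/10379 ≈ 11.834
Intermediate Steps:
N(u) = u³
N(h)/(-51895) = (-85)³/(-51895) = -614125*(-1/51895) = 122825/10379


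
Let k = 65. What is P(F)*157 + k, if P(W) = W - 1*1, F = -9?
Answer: -1505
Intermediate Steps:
P(W) = -1 + W (P(W) = W - 1 = -1 + W)
P(F)*157 + k = (-1 - 9)*157 + 65 = -10*157 + 65 = -1570 + 65 = -1505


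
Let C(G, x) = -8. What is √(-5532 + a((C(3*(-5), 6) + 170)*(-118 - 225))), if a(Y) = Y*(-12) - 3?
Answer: 3*√73473 ≈ 813.18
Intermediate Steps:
a(Y) = -3 - 12*Y (a(Y) = -12*Y - 3 = -3 - 12*Y)
√(-5532 + a((C(3*(-5), 6) + 170)*(-118 - 225))) = √(-5532 + (-3 - 12*(-8 + 170)*(-118 - 225))) = √(-5532 + (-3 - 1944*(-343))) = √(-5532 + (-3 - 12*(-55566))) = √(-5532 + (-3 + 666792)) = √(-5532 + 666789) = √661257 = 3*√73473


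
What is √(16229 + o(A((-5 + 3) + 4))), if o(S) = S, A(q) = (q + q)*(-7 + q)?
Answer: 3*√1801 ≈ 127.31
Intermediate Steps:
A(q) = 2*q*(-7 + q) (A(q) = (2*q)*(-7 + q) = 2*q*(-7 + q))
√(16229 + o(A((-5 + 3) + 4))) = √(16229 + 2*((-5 + 3) + 4)*(-7 + ((-5 + 3) + 4))) = √(16229 + 2*(-2 + 4)*(-7 + (-2 + 4))) = √(16229 + 2*2*(-7 + 2)) = √(16229 + 2*2*(-5)) = √(16229 - 20) = √16209 = 3*√1801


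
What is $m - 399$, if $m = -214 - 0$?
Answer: $-613$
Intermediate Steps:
$m = -214$ ($m = -214 + 0 = -214$)
$m - 399 = -214 - 399 = -613$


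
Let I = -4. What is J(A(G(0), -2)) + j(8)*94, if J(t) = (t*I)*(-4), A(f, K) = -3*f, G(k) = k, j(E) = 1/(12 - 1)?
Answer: 94/11 ≈ 8.5455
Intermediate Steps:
j(E) = 1/11
J(t) = 16*t (J(t) = (t*(-4))*(-4) = -4*t*(-4) = 16*t)
J(A(G(0), -2)) + j(8)*94 = 16*(-3*0) + (1/11)*94 = 16*0 + 94/11 = 0 + 94/11 = 94/11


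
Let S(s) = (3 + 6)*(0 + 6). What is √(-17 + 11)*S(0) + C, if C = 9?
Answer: 9 + 54*I*√6 ≈ 9.0 + 132.27*I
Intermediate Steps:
S(s) = 54 (S(s) = 9*6 = 54)
√(-17 + 11)*S(0) + C = √(-17 + 11)*54 + 9 = √(-6)*54 + 9 = (I*√6)*54 + 9 = 54*I*√6 + 9 = 9 + 54*I*√6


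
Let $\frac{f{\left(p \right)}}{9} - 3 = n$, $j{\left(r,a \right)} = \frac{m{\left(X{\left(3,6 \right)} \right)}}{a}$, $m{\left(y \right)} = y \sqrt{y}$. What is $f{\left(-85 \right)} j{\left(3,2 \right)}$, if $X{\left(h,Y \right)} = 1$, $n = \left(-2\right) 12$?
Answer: $- \frac{189}{2} \approx -94.5$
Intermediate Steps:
$n = -24$
$m{\left(y \right)} = y^{\frac{3}{2}}$
$j{\left(r,a \right)} = \frac{1}{a}$ ($j{\left(r,a \right)} = \frac{1^{\frac{3}{2}}}{a} = 1 \frac{1}{a} = \frac{1}{a}$)
$f{\left(p \right)} = -189$ ($f{\left(p \right)} = 27 + 9 \left(-24\right) = 27 - 216 = -189$)
$f{\left(-85 \right)} j{\left(3,2 \right)} = - \frac{189}{2}$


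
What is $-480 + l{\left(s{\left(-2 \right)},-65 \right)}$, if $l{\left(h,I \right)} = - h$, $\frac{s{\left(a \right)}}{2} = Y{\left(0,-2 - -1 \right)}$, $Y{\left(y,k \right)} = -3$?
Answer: $-474$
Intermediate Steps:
$s{\left(a \right)} = -6$ ($s{\left(a \right)} = 2 \left(-3\right) = -6$)
$-480 + l{\left(s{\left(-2 \right)},-65 \right)} = -480 - -6 = -480 + 6 = -474$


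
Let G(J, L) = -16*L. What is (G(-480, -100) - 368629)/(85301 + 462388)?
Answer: -122343/182563 ≈ -0.67014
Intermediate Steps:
(G(-480, -100) - 368629)/(85301 + 462388) = (-16*(-100) - 368629)/(85301 + 462388) = (1600 - 368629)/547689 = -367029*1/547689 = -122343/182563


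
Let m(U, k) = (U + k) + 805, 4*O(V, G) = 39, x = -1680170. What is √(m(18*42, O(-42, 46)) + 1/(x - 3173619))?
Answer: √148022878666506287/9707578 ≈ 39.633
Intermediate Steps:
O(V, G) = 39/4 (O(V, G) = (¼)*39 = 39/4)
m(U, k) = 805 + U + k
√(m(18*42, O(-42, 46)) + 1/(x - 3173619)) = √((805 + 18*42 + 39/4) + 1/(-1680170 - 3173619)) = √((805 + 756 + 39/4) + 1/(-4853789)) = √(6283/4 - 1/4853789) = √(30496356283/19415156) = √148022878666506287/9707578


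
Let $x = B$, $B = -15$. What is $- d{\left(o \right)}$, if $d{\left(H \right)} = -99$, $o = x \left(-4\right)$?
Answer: $99$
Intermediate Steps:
$x = -15$
$o = 60$ ($o = \left(-15\right) \left(-4\right) = 60$)
$- d{\left(o \right)} = \left(-1\right) \left(-99\right) = 99$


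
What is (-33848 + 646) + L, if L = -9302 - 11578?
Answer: -54082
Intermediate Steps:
L = -20880
(-33848 + 646) + L = (-33848 + 646) - 20880 = -33202 - 20880 = -54082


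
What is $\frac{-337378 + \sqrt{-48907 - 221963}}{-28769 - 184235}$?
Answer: $\frac{168689}{106502} - \frac{i \sqrt{270870}}{213004} \approx 1.5839 - 0.0024434 i$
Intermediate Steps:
$\frac{-337378 + \sqrt{-48907 - 221963}}{-28769 - 184235} = \frac{-337378 + \sqrt{-270870}}{-213004} = \left(-337378 + i \sqrt{270870}\right) \left(- \frac{1}{213004}\right) = \frac{168689}{106502} - \frac{i \sqrt{270870}}{213004}$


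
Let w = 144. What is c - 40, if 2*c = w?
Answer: 32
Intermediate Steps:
c = 72 (c = (½)*144 = 72)
c - 40 = 72 - 40 = 32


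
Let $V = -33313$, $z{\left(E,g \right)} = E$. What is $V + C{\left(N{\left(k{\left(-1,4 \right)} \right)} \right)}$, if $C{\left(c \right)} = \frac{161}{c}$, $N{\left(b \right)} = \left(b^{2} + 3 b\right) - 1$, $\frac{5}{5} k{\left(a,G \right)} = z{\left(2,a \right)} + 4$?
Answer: $- \frac{1765428}{53} \approx -33310.0$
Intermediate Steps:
$k{\left(a,G \right)} = 6$ ($k{\left(a,G \right)} = 2 + 4 = 6$)
$N{\left(b \right)} = -1 + b^{2} + 3 b$
$V + C{\left(N{\left(k{\left(-1,4 \right)} \right)} \right)} = -33313 + \frac{161}{-1 + 6^{2} + 3 \cdot 6} = -33313 + \frac{161}{-1 + 36 + 18} = -33313 + \frac{161}{53} = - \frac{1765428}{53}$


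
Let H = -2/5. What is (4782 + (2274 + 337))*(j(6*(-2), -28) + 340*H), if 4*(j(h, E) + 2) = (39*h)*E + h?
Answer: 23177055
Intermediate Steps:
H = -⅖ (H = -2*⅕ = -⅖ ≈ -0.40000)
j(h, E) = -2 + h/4 + 39*E*h/4 (j(h, E) = -2 + ((39*h)*E + h)/4 = -2 + (39*E*h + h)/4 = -2 + (h + 39*E*h)/4 = -2 + (h/4 + 39*E*h/4) = -2 + h/4 + 39*E*h/4)
(4782 + (2274 + 337))*(j(6*(-2), -28) + 340*H) = (4782 + (2274 + 337))*((-2 + (6*(-2))/4 + (39/4)*(-28)*(6*(-2))) + 340*(-⅖)) = (4782 + 2611)*((-2 + (¼)*(-12) + (39/4)*(-28)*(-12)) - 136) = 7393*((-2 - 3 + 3276) - 136) = 7393*(3271 - 136) = 7393*3135 = 23177055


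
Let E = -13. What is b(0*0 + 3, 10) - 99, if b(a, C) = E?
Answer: -112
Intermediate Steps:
b(a, C) = -13
b(0*0 + 3, 10) - 99 = -13 - 99 = -112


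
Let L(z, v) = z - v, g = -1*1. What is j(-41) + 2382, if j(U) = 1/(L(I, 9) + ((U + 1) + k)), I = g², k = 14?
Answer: 80987/34 ≈ 2382.0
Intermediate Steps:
g = -1
I = 1 (I = (-1)² = 1)
j(U) = 1/(7 + U) (j(U) = 1/((1 - 1*9) + ((U + 1) + 14)) = 1/((1 - 9) + ((1 + U) + 14)) = 1/(-8 + (15 + U)) = 1/(7 + U))
j(-41) + 2382 = 1/(7 - 41) + 2382 = 1/(-34) + 2382 = -1/34 + 2382 = 80987/34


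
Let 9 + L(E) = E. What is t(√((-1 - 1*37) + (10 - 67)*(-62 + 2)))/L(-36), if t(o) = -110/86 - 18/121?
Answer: 7429/234135 ≈ 0.031730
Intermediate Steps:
L(E) = -9 + E
t(o) = -7429/5203 (t(o) = -110*1/86 - 18*1/121 = -55/43 - 18/121 = -7429/5203)
t(√((-1 - 1*37) + (10 - 67)*(-62 + 2)))/L(-36) = -7429/(5203*(-9 - 36)) = -7429/5203/(-45) = -7429/5203*(-1/45) = 7429/234135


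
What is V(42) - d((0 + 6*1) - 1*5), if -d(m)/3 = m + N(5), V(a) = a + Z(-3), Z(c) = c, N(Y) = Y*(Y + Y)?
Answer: 192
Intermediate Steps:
N(Y) = 2*Y**2 (N(Y) = Y*(2*Y) = 2*Y**2)
V(a) = -3 + a (V(a) = a - 3 = -3 + a)
d(m) = -150 - 3*m (d(m) = -3*(m + 2*5**2) = -3*(m + 2*25) = -3*(m + 50) = -3*(50 + m) = -150 - 3*m)
V(42) - d((0 + 6*1) - 1*5) = (-3 + 42) - (-150 - 3*((0 + 6*1) - 1*5)) = 39 - (-150 - 3*((0 + 6) - 5)) = 39 - (-150 - 3*(6 - 5)) = 39 - (-150 - 3*1) = 39 - (-150 - 3) = 39 - 1*(-153) = 39 + 153 = 192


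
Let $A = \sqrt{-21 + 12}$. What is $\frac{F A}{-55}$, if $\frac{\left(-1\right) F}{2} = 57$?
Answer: $\frac{342 i}{55} \approx 6.2182 i$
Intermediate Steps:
$F = -114$ ($F = \left(-2\right) 57 = -114$)
$A = 3 i$ ($A = \sqrt{-9} = 3 i \approx 3.0 i$)
$\frac{F A}{-55} = \frac{\left(-114\right) 3 i}{-55} = - 342 i \left(- \frac{1}{55}\right) = \frac{342 i}{55}$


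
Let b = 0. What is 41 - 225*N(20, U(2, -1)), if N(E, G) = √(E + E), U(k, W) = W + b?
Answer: 41 - 450*√10 ≈ -1382.0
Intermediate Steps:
U(k, W) = W (U(k, W) = W + 0 = W)
N(E, G) = √2*√E (N(E, G) = √(2*E) = √2*√E)
41 - 225*N(20, U(2, -1)) = 41 - 225*√2*√20 = 41 - 225*√2*2*√5 = 41 - 450*√10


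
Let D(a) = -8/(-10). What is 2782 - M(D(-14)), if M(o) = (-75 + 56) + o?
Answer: 14001/5 ≈ 2800.2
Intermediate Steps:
D(a) = 4/5 (D(a) = -8*(-1/10) = 4/5)
M(o) = -19 + o
2782 - M(D(-14)) = 2782 - (-19 + 4/5) = 2782 - 1*(-91/5) = 2782 + 91/5 = 14001/5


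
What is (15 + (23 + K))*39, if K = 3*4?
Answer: 1950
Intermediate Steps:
K = 12
(15 + (23 + K))*39 = (15 + (23 + 12))*39 = (15 + 35)*39 = 50*39 = 1950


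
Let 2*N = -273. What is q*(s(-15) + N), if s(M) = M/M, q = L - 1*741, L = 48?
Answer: 187803/2 ≈ 93902.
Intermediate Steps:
q = -693 (q = 48 - 1*741 = 48 - 741 = -693)
s(M) = 1
N = -273/2 (N = (1/2)*(-273) = -273/2 ≈ -136.50)
q*(s(-15) + N) = -693*(1 - 273/2) = -693*(-271/2) = 187803/2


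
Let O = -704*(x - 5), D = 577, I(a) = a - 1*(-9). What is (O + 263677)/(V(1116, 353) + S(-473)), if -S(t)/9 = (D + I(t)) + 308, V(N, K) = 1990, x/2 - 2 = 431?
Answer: 342467/1799 ≈ 190.37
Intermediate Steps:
x = 866 (x = 4 + 2*431 = 4 + 862 = 866)
I(a) = 9 + a (I(a) = a + 9 = 9 + a)
O = -606144 (O = -704*(866 - 5) = -704*861 = -606144)
S(t) = -8046 - 9*t (S(t) = -9*((577 + (9 + t)) + 308) = -9*((586 + t) + 308) = -9*(894 + t) = -8046 - 9*t)
(O + 263677)/(V(1116, 353) + S(-473)) = (-606144 + 263677)/(1990 + (-8046 - 9*(-473))) = -342467/(1990 + (-8046 + 4257)) = -342467/(1990 - 3789) = -342467/(-1799) = -342467*(-1/1799) = 342467/1799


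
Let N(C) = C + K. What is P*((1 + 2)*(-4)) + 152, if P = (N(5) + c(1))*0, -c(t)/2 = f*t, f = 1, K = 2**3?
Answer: 152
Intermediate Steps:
K = 8
N(C) = 8 + C (N(C) = C + 8 = 8 + C)
c(t) = -2*t
P = 0 (P = ((8 + 5) - 2*1)*0 = (13 - 2)*0 = 11*0 = 0)
P*((1 + 2)*(-4)) + 152 = 0*((1 + 2)*(-4)) + 152 = 0*(3*(-4)) + 152 = 0*(-12) + 152 = 0 + 152 = 152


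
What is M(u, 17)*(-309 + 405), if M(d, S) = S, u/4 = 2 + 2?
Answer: 1632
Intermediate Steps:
u = 16 (u = 4*(2 + 2) = 4*4 = 16)
M(u, 17)*(-309 + 405) = 17*(-309 + 405) = 17*96 = 1632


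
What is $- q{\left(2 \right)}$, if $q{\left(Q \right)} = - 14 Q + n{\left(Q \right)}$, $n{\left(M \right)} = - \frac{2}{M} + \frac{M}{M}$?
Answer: $28$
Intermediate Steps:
$n{\left(M \right)} = 1 - \frac{2}{M}$ ($n{\left(M \right)} = - \frac{2}{M} + 1 = 1 - \frac{2}{M}$)
$q{\left(Q \right)} = - 14 Q + \frac{-2 + Q}{Q}$
$- q{\left(2 \right)} = - (1 - 28 - \frac{2}{2}) = - (1 - 28 - 1) = \left(-1\right) \left(-28\right) = 28$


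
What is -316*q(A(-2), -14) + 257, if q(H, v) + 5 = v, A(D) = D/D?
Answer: 6261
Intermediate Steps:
A(D) = 1
q(H, v) = -5 + v
-316*q(A(-2), -14) + 257 = -316*(-5 - 14) + 257 = -316*(-19) + 257 = 6004 + 257 = 6261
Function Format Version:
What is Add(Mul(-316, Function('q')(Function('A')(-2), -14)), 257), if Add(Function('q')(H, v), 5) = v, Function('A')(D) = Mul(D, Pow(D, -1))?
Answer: 6261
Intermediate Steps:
Function('A')(D) = 1
Function('q')(H, v) = Add(-5, v)
Add(Mul(-316, Function('q')(Function('A')(-2), -14)), 257) = Add(Mul(-316, Add(-5, -14)), 257) = Add(Mul(-316, -19), 257) = Add(6004, 257) = 6261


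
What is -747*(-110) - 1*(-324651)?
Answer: 406821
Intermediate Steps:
-747*(-110) - 1*(-324651) = 82170 + 324651 = 406821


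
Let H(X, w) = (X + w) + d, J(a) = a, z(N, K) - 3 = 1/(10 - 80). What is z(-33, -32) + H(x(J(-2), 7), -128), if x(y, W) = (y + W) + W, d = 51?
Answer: -4341/70 ≈ -62.014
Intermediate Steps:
z(N, K) = 209/70 (z(N, K) = 3 + 1/(10 - 80) = 3 + 1/(-70) = 3 - 1/70 = 209/70)
x(y, W) = y + 2*W (x(y, W) = (W + y) + W = y + 2*W)
H(X, w) = 51 + X + w (H(X, w) = (X + w) + 51 = 51 + X + w)
z(-33, -32) + H(x(J(-2), 7), -128) = 209/70 + (51 + (-2 + 2*7) - 128) = 209/70 + (51 + (-2 + 14) - 128) = 209/70 + (51 + 12 - 128) = 209/70 - 65 = -4341/70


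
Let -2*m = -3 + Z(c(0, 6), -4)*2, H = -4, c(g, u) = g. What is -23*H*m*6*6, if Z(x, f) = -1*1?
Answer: 8280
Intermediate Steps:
Z(x, f) = -1
m = 5/2 (m = -(-3 - 1*2)/2 = -(-3 - 2)/2 = -½*(-5) = 5/2 ≈ 2.5000)
-23*H*m*6*6 = -23*(-4*5/2)*6*6 = -(-230)*6*6 = -23*(-60)*6 = 1380*6 = 8280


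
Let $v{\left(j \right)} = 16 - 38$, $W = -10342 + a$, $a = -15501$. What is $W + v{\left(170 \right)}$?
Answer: $-25865$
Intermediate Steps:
$W = -25843$ ($W = -10342 - 15501 = -25843$)
$v{\left(j \right)} = -22$ ($v{\left(j \right)} = 16 - 38 = -22$)
$W + v{\left(170 \right)} = -25843 - 22 = -25865$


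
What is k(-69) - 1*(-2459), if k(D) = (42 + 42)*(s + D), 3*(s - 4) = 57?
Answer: -1405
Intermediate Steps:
s = 23 (s = 4 + (⅓)*57 = 4 + 19 = 23)
k(D) = 1932 + 84*D (k(D) = (42 + 42)*(23 + D) = 84*(23 + D) = 1932 + 84*D)
k(-69) - 1*(-2459) = (1932 + 84*(-69)) - 1*(-2459) = (1932 - 5796) + 2459 = -3864 + 2459 = -1405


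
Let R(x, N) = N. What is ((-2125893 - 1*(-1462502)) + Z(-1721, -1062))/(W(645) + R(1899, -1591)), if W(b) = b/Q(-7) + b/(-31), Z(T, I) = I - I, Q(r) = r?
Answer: 143955847/369757 ≈ 389.33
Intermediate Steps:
Z(T, I) = 0
W(b) = -38*b/217 (W(b) = b/(-7) + b/(-31) = b*(-⅐) + b*(-1/31) = -b/7 - b/31 = -38*b/217)
((-2125893 - 1*(-1462502)) + Z(-1721, -1062))/(W(645) + R(1899, -1591)) = ((-2125893 - 1*(-1462502)) + 0)/(-38/217*645 - 1591) = ((-2125893 + 1462502) + 0)/(-24510/217 - 1591) = (-663391 + 0)/(-369757/217) = -663391*(-217/369757) = 143955847/369757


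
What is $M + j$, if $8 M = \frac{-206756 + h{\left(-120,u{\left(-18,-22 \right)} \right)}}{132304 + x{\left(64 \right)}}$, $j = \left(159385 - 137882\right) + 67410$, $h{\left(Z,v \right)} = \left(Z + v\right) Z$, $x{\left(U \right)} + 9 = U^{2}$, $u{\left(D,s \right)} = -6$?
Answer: $\frac{24253818057}{272782} \approx 88913.0$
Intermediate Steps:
$x{\left(U \right)} = -9 + U^{2}$
$h{\left(Z,v \right)} = Z \left(Z + v\right)$
$j = 88913$ ($j = 21503 + 67410 = 88913$)
$M = - \frac{47909}{272782}$ ($M = \frac{\left(-206756 - 120 \left(-120 - 6\right)\right) \frac{1}{132304 - \left(9 - 64^{2}\right)}}{8} = \frac{\left(-206756 - -15120\right) \frac{1}{132304 + \left(-9 + 4096\right)}}{8} = \frac{\left(-206756 + 15120\right) \frac{1}{132304 + 4087}}{8} = \frac{\left(-191636\right) \frac{1}{136391}}{8} = \frac{1}{8} \left(- \frac{191636}{136391}\right) = - \frac{47909}{272782} \approx -0.17563$)
$M + j = - \frac{47909}{272782} + 88913 = \frac{24253818057}{272782}$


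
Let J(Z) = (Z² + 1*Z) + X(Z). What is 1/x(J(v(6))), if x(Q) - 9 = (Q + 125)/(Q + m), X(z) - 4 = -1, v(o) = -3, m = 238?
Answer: 247/2357 ≈ 0.10479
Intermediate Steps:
X(z) = 3 (X(z) = 4 - 1 = 3)
J(Z) = 3 + Z + Z² (J(Z) = (Z² + 1*Z) + 3 = (Z² + Z) + 3 = (Z + Z²) + 3 = 3 + Z + Z²)
x(Q) = 9 + (125 + Q)/(238 + Q) (x(Q) = 9 + (Q + 125)/(Q + 238) = 9 + (125 + Q)/(238 + Q))
1/x(J(v(6))) = 1/((2267 + 10*(3 - 3 + (-3)²))/(238 + (3 - 3 + (-3)²))) = 1/((2267 + 10*(3 - 3 + 9))/(238 + (3 - 3 + 9))) = 1/((2267 + 10*9)/(238 + 9)) = 1/((2267 + 90)/247) = 1/((1/247)*2357) = 1/(2357/247) = 247/2357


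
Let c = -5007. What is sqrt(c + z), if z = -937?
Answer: 2*I*sqrt(1486) ≈ 77.097*I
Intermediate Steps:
sqrt(c + z) = sqrt(-5007 - 937) = sqrt(-5944) = 2*I*sqrt(1486)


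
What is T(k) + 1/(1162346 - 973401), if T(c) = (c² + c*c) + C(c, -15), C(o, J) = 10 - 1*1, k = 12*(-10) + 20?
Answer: 3780600506/188945 ≈ 20009.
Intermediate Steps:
k = -100 (k = -120 + 20 = -100)
C(o, J) = 9 (C(o, J) = 10 - 1 = 9)
T(c) = 9 + 2*c² (T(c) = (c² + c*c) + 9 = (c² + c²) + 9 = 2*c² + 9 = 9 + 2*c²)
T(k) + 1/(1162346 - 973401) = (9 + 2*(-100)²) + 1/(1162346 - 973401) = (9 + 2*10000) + 1/188945 = (9 + 20000) + 1/188945 = 20009 + 1/188945 = 3780600506/188945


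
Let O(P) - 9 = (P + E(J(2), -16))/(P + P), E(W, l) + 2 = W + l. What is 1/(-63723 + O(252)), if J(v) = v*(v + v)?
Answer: -252/16055807 ≈ -1.5695e-5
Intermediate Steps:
J(v) = 2*v² (J(v) = v*(2*v) = 2*v²)
E(W, l) = -2 + W + l (E(W, l) = -2 + (W + l) = -2 + W + l)
O(P) = 9 + (-10 + P)/(2*P) (O(P) = 9 + (P + (-2 + 2*2² - 16))/(P + P) = 9 + (P + (-2 + 2*4 - 16))/((2*P)) = 9 + (P + (-2 + 8 - 16))*(1/(2*P)) = 9 + (P - 10)*(1/(2*P)) = 9 + (-10 + P)*(1/(2*P)) = 9 + (-10 + P)/(2*P))
1/(-63723 + O(252)) = 1/(-63723 + (19/2 - 5/252)) = 1/(-63723 + 2389/252) = 1/(-16055807/252) = -252/16055807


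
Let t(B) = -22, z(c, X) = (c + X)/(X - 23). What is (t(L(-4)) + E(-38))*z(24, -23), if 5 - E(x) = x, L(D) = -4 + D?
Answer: -21/46 ≈ -0.45652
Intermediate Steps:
E(x) = 5 - x
z(c, X) = (X + c)/(-23 + X)
(t(L(-4)) + E(-38))*z(24, -23) = (-22 + (5 - 1*(-38)))*((-23 + 24)/(-23 - 23)) = (-22 + (5 + 38))*(1/(-46)) = (-22 + 43)*(-1/46*1) = 21*(-1/46) = -21/46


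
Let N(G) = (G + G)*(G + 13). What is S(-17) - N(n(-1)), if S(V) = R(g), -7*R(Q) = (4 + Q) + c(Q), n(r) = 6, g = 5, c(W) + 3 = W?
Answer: -1607/7 ≈ -229.57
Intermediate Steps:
c(W) = -3 + W
R(Q) = -⅐ - 2*Q/7 (R(Q) = -((4 + Q) + (-3 + Q))/7 = -(1 + 2*Q)/7 = -⅐ - 2*Q/7)
N(G) = 2*G*(13 + G) (N(G) = (2*G)*(13 + G) = 2*G*(13 + G))
S(V) = -11/7 (S(V) = -⅐ - 2/7*5 = -⅐ - 10/7 = -11/7)
S(-17) - N(n(-1)) = -11/7 - 2*6*(13 + 6) = -11/7 - 2*6*19 = -11/7 - 1*228 = -11/7 - 228 = -1607/7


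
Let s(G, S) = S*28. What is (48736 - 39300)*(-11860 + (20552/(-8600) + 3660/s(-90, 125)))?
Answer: -120317915672/1075 ≈ -1.1192e+8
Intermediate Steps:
s(G, S) = 28*S
(48736 - 39300)*(-11860 + (20552/(-8600) + 3660/s(-90, 125))) = (48736 - 39300)*(-11860 + (20552/(-8600) + 3660/((28*125)))) = 9436*(-11860 + (20552*(-1/8600) + 3660/3500)) = 9436*(-11860 + (-2569/1075 + 3660*(1/3500))) = 9436*(-11860 + (-2569/1075 + 183/175)) = 9436*(-11860 - 10114/7525) = 9436*(-89256614/7525) = -120317915672/1075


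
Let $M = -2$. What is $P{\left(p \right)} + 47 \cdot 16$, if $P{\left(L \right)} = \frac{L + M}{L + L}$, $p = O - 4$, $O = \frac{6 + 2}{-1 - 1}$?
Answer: $\frac{6021}{8} \approx 752.63$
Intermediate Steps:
$O = -4$ ($O = \frac{8}{-2} = 8 \left(- \frac{1}{2}\right) = -4$)
$p = -8$ ($p = -4 - 4 = -8$)
$P{\left(L \right)} = \frac{-2 + L}{2 L}$ ($P{\left(L \right)} = \frac{L - 2}{L + L} = \frac{-2 + L}{2 L}$)
$P{\left(p \right)} + 47 \cdot 16 = \frac{-2 - 8}{2 \left(-8\right)} + 47 \cdot 16 = \frac{1}{2} \left(- \frac{1}{8}\right) \left(-10\right) + 752 = \frac{5}{8} + 752 = \frac{6021}{8}$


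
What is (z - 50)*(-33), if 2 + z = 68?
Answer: -528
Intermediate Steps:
z = 66 (z = -2 + 68 = 66)
(z - 50)*(-33) = (66 - 50)*(-33) = 16*(-33) = -528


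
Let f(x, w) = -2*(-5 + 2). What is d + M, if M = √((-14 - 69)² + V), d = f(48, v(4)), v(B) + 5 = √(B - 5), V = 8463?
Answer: 6 + 2*√3838 ≈ 129.90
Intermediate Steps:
v(B) = -5 + √(-5 + B) (v(B) = -5 + √(B - 5) = -5 + √(-5 + B))
f(x, w) = 6 (f(x, w) = -2*(-3) = 6)
d = 6
M = 2*√3838 (M = √((-14 - 69)² + 8463) = √((-83)² + 8463) = √(6889 + 8463) = √15352 = 2*√3838 ≈ 123.90)
d + M = 6 + 2*√3838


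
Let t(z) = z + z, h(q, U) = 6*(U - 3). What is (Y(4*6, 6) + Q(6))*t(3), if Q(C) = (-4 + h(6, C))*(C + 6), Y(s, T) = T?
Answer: 1044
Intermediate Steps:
h(q, U) = -18 + 6*U (h(q, U) = 6*(-3 + U) = -18 + 6*U)
t(z) = 2*z
Q(C) = (-22 + 6*C)*(6 + C) (Q(C) = (-4 + (-18 + 6*C))*(C + 6) = (-22 + 6*C)*(6 + C))
(Y(4*6, 6) + Q(6))*t(3) = (6 + (-132 + 6*6² + 14*6))*(2*3) = (6 + (-132 + 6*36 + 84))*6 = (6 + (-132 + 216 + 84))*6 = (6 + 168)*6 = 174*6 = 1044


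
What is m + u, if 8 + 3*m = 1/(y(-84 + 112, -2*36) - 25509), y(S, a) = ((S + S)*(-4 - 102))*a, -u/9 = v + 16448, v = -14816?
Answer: -17711787575/1205649 ≈ -14691.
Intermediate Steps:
u = -14688 (u = -9*(-14816 + 16448) = -9*1632 = -14688)
y(S, a) = -212*S*a (y(S, a) = ((2*S)*(-106))*a = (-212*S)*a = -212*S*a)
m = -3215063/1205649 (m = -8/3 + 1/(3*(-212*(-84 + 112)*(-2*36) - 25509)) = -8/3 + 1/(3*(-212*28*(-72) - 25509)) = -8/3 + 1/(3*(427392 - 25509)) = -8/3 + (⅓)/401883 = -8/3 + (⅓)*(1/401883) = -8/3 + 1/1205649 = -3215063/1205649 ≈ -2.6667)
m + u = -3215063/1205649 - 14688 = -17711787575/1205649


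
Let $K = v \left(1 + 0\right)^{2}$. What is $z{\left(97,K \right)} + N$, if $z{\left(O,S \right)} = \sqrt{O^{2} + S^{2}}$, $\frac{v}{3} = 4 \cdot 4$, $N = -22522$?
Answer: $-22522 + \sqrt{11713} \approx -22414.0$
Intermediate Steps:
$v = 48$ ($v = 3 \cdot 4 \cdot 4 = 3 \cdot 16 = 48$)
$K = 48$ ($K = 48 \left(1 + 0\right)^{2} = 48 \cdot 1^{2} = 48 \cdot 1 = 48$)
$z{\left(97,K \right)} + N = \sqrt{97^{2} + 48^{2}} - 22522 = \sqrt{9409 + 2304} - 22522 = \sqrt{11713} - 22522 = -22522 + \sqrt{11713}$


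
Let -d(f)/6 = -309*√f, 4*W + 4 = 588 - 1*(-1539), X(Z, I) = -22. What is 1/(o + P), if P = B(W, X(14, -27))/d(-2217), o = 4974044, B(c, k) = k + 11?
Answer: 37904849394429168/188540388701264036515513 - 20394*I*√2217/188540388701264036515513 ≈ 2.0104e-7 - 5.0931e-18*I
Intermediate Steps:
W = 2123/4 (W = -1 + (588 - 1*(-1539))/4 = -1 + (588 + 1539)/4 = -1 + (¼)*2127 = -1 + 2127/4 = 2123/4 ≈ 530.75)
d(f) = 1854*√f (d(f) = -(-1854)*√f = 1854*√f)
B(c, k) = 11 + k
P = 11*I*√2217/4110318 (P = (11 - 22)/((1854*√(-2217))) = -11*(-I*√2217/4110318) = -(-11)*I*√2217/4110318 = 11*I*√2217/4110318 ≈ 0.00012601*I)
1/(o + P) = 1/(4974044 + 11*I*√2217/4110318)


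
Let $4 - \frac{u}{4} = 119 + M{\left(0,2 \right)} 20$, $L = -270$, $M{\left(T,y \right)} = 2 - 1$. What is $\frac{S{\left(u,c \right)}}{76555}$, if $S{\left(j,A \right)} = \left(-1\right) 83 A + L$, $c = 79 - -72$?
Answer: $- \frac{12803}{76555} \approx -0.16724$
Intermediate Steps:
$M{\left(T,y \right)} = 1$
$c = 151$ ($c = 79 + 72 = 151$)
$u = -540$ ($u = 16 - 4 \left(119 + 1 \cdot 20\right) = 16 - 4 \left(119 + 20\right) = 16 - 556 = -540$)
$S{\left(j,A \right)} = -270 - 83 A$ ($S{\left(j,A \right)} = \left(-1\right) 83 A - 270 = - 83 A - 270 = -270 - 83 A$)
$\frac{S{\left(u,c \right)}}{76555} = \frac{-270 - 12533}{76555} = \left(-270 - 12533\right) \frac{1}{76555} = \left(-12803\right) \frac{1}{76555} = - \frac{12803}{76555}$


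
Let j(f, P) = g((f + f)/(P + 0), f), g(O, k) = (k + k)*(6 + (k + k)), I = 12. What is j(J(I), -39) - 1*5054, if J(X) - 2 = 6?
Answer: -4702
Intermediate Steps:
J(X) = 8 (J(X) = 2 + 6 = 8)
g(O, k) = 2*k*(6 + 2*k) (g(O, k) = (2*k)*(6 + 2*k) = 2*k*(6 + 2*k))
j(f, P) = 4*f*(3 + f)
j(J(I), -39) - 1*5054 = 4*8*(3 + 8) - 1*5054 = 4*8*11 - 5054 = 352 - 5054 = -4702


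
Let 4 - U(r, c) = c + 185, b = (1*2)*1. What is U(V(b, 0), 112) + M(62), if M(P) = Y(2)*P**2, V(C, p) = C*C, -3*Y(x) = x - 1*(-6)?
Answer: -31631/3 ≈ -10544.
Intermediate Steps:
Y(x) = -2 - x/3 (Y(x) = -(x - 1*(-6))/3 = -(x + 6)/3 = -(6 + x)/3 = -2 - x/3)
b = 2 (b = 2*1 = 2)
V(C, p) = C**2
U(r, c) = -181 - c (U(r, c) = 4 - (c + 185) = 4 - (185 + c) = 4 + (-185 - c) = -181 - c)
M(P) = -8*P**2/3 (M(P) = (-2 - 1/3*2)*P**2 = (-2 - 2/3)*P**2 = -8*P**2/3)
U(V(b, 0), 112) + M(62) = (-181 - 1*112) - 8/3*62**2 = (-181 - 112) - 8/3*3844 = -293 - 30752/3 = -31631/3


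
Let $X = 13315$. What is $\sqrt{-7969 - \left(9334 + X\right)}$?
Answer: $27 i \sqrt{42} \approx 174.98 i$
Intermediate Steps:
$\sqrt{-7969 - \left(9334 + X\right)} = \sqrt{-7969 - 22649} = \sqrt{-30618} = 27 i \sqrt{42}$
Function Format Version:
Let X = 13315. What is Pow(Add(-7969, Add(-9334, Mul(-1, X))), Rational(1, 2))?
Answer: Mul(27, I, Pow(42, Rational(1, 2))) ≈ Mul(174.98, I)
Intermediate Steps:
Pow(Add(-7969, Add(-9334, Mul(-1, X))), Rational(1, 2)) = Pow(Add(-7969, Add(-9334, Mul(-1, 13315))), Rational(1, 2)) = Pow(Add(-7969, Add(-9334, -13315)), Rational(1, 2)) = Pow(Add(-7969, -22649), Rational(1, 2)) = Pow(-30618, Rational(1, 2)) = Mul(27, I, Pow(42, Rational(1, 2)))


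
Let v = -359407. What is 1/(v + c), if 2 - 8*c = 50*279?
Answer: -2/722301 ≈ -2.7689e-6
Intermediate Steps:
c = -3487/2 (c = 1/4 - 25*279/4 = 1/4 - 1/8*13950 = 1/4 - 6975/4 = -3487/2 ≈ -1743.5)
1/(v + c) = 1/(-359407 - 3487/2) = 1/(-722301/2) = -2/722301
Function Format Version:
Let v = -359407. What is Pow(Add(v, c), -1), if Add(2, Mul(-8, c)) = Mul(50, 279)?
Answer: Rational(-2, 722301) ≈ -2.7689e-6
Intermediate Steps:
c = Rational(-3487, 2) (c = Add(Rational(1, 4), Mul(Rational(-1, 8), Mul(50, 279))) = Add(Rational(1, 4), Mul(Rational(-1, 8), 13950)) = Add(Rational(1, 4), Rational(-6975, 4)) = Rational(-3487, 2) ≈ -1743.5)
Pow(Add(v, c), -1) = Pow(Add(-359407, Rational(-3487, 2)), -1) = Pow(Rational(-722301, 2), -1) = Rational(-2, 722301)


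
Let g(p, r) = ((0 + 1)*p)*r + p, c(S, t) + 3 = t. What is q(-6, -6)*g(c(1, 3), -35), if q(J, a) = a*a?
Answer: 0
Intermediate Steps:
c(S, t) = -3 + t
q(J, a) = a²
g(p, r) = p + p*r (g(p, r) = (1*p)*r + p = p*r + p = p + p*r)
q(-6, -6)*g(c(1, 3), -35) = (-6)²*((-3 + 3)*(1 - 35)) = 36*(0*(-34)) = 36*0 = 0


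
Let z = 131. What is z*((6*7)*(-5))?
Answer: -27510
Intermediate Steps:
z*((6*7)*(-5)) = 131*((6*7)*(-5)) = 131*(42*(-5)) = 131*(-210) = -27510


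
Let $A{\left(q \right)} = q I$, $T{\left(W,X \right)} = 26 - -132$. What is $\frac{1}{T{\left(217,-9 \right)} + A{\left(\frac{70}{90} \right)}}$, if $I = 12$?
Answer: $\frac{3}{502} \approx 0.0059761$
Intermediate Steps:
$T{\left(W,X \right)} = 158$ ($T{\left(W,X \right)} = 26 + 132 = 158$)
$A{\left(q \right)} = 12 q$ ($A{\left(q \right)} = q 12 = 12 q$)
$\frac{1}{T{\left(217,-9 \right)} + A{\left(\frac{70}{90} \right)}} = \frac{1}{158 + 12 \cdot \frac{70}{90}} = \frac{1}{158 + 12 \cdot 70 \cdot \frac{1}{90}} = \frac{1}{158 + 12 \cdot \frac{7}{9}} = \frac{1}{158 + \frac{28}{3}} = \frac{1}{\frac{502}{3}} = \frac{3}{502}$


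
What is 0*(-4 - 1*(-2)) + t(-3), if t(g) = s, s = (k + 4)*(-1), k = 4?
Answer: -8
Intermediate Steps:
s = -8 (s = (4 + 4)*(-1) = 8*(-1) = -8)
t(g) = -8
0*(-4 - 1*(-2)) + t(-3) = 0*(-4 - 1*(-2)) - 8 = 0*(-4 + 2) - 8 = 0*(-2) - 8 = 0 - 8 = -8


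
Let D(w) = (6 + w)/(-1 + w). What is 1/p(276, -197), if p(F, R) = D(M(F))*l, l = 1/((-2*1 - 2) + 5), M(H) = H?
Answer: 275/282 ≈ 0.97518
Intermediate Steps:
D(w) = (6 + w)/(-1 + w)
l = 1 (l = 1/((-2 - 2) + 5) = 1/(-4 + 5) = 1/1 = 1)
p(F, R) = (6 + F)/(-1 + F) (p(F, R) = ((6 + F)/(-1 + F))*1 = (6 + F)/(-1 + F))
1/p(276, -197) = 1/((6 + 276)/(-1 + 276)) = 1/(282/275) = 275/282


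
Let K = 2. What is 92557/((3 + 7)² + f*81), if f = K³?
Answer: 92557/748 ≈ 123.74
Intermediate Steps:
f = 8 (f = 2³ = 8)
92557/((3 + 7)² + f*81) = 92557/((3 + 7)² + 8*81) = 92557/(10² + 648) = 92557/(100 + 648) = 92557/748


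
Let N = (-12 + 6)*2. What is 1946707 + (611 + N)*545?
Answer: 2273162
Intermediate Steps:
N = -12 (N = -6*2 = -12)
1946707 + (611 + N)*545 = 1946707 + (611 - 12)*545 = 1946707 + 599*545 = 1946707 + 326455 = 2273162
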